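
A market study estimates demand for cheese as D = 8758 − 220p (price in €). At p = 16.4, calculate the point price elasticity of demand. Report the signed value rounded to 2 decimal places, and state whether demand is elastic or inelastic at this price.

-0.70; inelastic

dD/dp = −220. At p = 16.4, D = 8758 − 220(16.4) = 5150.
Ed = (dD/dp)·(p/D) = −220 × (16.4/5150) = -0.7005…
|Ed| = 0.70 < 1, so demand is inelastic.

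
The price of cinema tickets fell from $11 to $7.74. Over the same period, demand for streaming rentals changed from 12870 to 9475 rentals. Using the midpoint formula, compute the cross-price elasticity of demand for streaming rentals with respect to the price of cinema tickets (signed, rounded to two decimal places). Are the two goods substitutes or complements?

0.87; substitutes

%ΔQ_{streaming rentals} = (9475 − 12870)/avg = -3395/11172.5 = -0.303871…
%ΔP_{cinema tickets} = (7.74 − 11)/avg = -3.26/9.37 = -0.347918…
E_cross = (-3395/11172.5) / (-3.26/9.37) = 0.8733…
E_cross > 0 ⇒ the goods are substitutes.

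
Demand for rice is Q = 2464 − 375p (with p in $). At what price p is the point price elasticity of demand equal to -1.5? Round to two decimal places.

Ed = −375p/(2464 − 375p). Set this equal to -1.5:
375p = 1.5·(2464 − 375p) ⇒ 375p(1 + 1.5) = 1.5·2464
p = 1.5·2464 / (375·2.5) = 3.9424

3.94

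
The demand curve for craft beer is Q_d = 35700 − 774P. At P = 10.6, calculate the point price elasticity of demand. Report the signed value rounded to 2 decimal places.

dQ_d/dP = −774. At P = 10.6, Q_d = 35700 − 774(10.6) = 27495.6.
Ed = (dQ_d/dP)·(P/Q_d) = −774 × (10.6/27495.6) = -0.2983…

-0.30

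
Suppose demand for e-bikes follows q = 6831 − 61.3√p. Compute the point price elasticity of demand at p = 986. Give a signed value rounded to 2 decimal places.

-0.20

dq/dp = −61.3/(2√p) = -0.976095. At p = 986, q = 4906.14.
Ed = (dq/dp)·(p/q) = (-0.976095) × (986/4906.14) = -0.1961…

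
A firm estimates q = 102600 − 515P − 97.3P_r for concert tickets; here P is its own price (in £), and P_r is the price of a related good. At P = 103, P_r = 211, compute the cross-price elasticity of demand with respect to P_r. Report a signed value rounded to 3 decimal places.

At the given values, q = 102600 − 515(103) − 97.3(211) = 29024.7.
∂q/∂P_r = -97.3.
E = (-97.3) × (211/29024.7) = -0.70733…

-0.707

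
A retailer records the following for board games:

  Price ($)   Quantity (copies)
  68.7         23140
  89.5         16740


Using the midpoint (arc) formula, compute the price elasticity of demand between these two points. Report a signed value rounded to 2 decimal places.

%ΔQ = (16740 − 23140) / [(23140 + 16740)/2] = -6400/19940 = -0.320962…
%ΔP = (89.5 − 68.7) / [(68.7 + 89.5)/2] = 20.8/79.1 = 0.262958…
Arc Ed = %ΔQ / %ΔP = (-6400/19940) / (20.8/79.1) = -1.2205…

-1.22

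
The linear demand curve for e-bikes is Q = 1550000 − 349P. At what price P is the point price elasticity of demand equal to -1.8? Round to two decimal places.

Ed = −349P/(1550000 − 349P). Set this equal to -1.8:
349P = 1.8·(1550000 − 349P) ⇒ 349P(1 + 1.8) = 1.8·1550000
P = 1.8·1550000 / (349·2.8) = 2855.0961…

2855.10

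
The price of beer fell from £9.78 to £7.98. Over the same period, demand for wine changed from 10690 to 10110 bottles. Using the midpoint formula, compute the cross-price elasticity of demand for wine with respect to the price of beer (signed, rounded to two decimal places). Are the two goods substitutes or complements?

0.28; substitutes

%ΔQ_{wine} = (10110 − 10690)/avg = -580/10400 = -0.055769…
%ΔP_{beer} = (7.98 − 9.78)/avg = -1.8/8.88 = -0.202702…
E_cross = (-580/10400) / (-1.8/8.88) = 0.2751…
E_cross > 0 ⇒ the goods are substitutes.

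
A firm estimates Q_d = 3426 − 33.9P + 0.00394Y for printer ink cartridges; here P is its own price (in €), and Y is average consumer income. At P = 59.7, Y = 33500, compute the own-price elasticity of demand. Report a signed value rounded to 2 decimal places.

At the given values, Q_d = 3426 − 33.9(59.7) + 0.00394(33500) = 1534.16.
∂Q_d/∂P = −33.9.
E = (-33.9) × (59.7/1534.16) = -1.3191…

-1.32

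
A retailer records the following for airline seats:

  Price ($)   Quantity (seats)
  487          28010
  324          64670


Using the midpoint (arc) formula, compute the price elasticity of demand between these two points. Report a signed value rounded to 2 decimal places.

-1.97

%ΔQ = (64670 − 28010) / [(28010 + 64670)/2] = 36660/46340 = 0.791109…
%ΔP = (324 − 487) / [(487 + 324)/2] = -163/405.5 = -0.401972…
Arc Ed = %ΔQ / %ΔP = (36660/46340) / (-163/405.5) = -1.9680…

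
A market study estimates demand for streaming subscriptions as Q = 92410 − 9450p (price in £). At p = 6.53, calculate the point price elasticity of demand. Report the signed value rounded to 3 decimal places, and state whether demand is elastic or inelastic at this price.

dQ/dp = −9450. At p = 6.53, Q = 92410 − 9450(6.53) = 30701.5.
Ed = (dQ/dp)·(p/Q) = −9450 × (6.53/30701.5) = -2.00995…
|Ed| = 2.010 > 1, so demand is elastic.

-2.010; elastic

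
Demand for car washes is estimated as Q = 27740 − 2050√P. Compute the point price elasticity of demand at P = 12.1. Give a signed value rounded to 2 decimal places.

dQ/dP = −2050/(2√P) = -294.667. At P = 12.1, Q = 20609.1.
Ed = (dQ/dP)·(P/Q) = (-294.667) × (12.1/20609.1) = -0.1730…

-0.17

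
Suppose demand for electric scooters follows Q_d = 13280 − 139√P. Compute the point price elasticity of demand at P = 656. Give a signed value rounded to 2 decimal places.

dQ_d/dP = −139/(2√P) = -2.71352. At P = 656, Q_d = 9719.86.
Ed = (dQ_d/dP)·(P/Q_d) = (-2.71352) × (656/9719.86) = -0.1831…

-0.18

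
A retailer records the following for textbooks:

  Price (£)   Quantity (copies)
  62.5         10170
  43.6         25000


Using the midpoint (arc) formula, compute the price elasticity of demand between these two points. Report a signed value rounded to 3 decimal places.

-2.367

%ΔQ = (25000 − 10170) / [(10170 + 25000)/2] = 14830/17585 = 0.843332…
%ΔP = (43.6 − 62.5) / [(62.5 + 43.6)/2] = -18.9/53.05 = -0.356267…
Arc Ed = %ΔQ / %ΔP = (14830/17585) / (-18.9/53.05) = -2.36713…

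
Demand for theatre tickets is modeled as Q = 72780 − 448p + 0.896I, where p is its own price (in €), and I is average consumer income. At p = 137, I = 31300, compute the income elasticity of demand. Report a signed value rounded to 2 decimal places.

0.71

At the given values, Q = 72780 − 448(137) + 0.896(31300) = 39448.8.
∂Q/∂I = 0.896.
E = (0.896) × (31300/39448.8) = 0.7109…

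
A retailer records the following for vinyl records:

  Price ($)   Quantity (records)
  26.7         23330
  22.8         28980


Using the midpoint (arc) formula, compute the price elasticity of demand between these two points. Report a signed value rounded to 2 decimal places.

-1.37

%ΔQ = (28980 − 23330) / [(23330 + 28980)/2] = 5650/26155 = 0.216019…
%ΔP = (22.8 − 26.7) / [(26.7 + 22.8)/2] = -3.9/24.75 = -0.157575…
Arc Ed = %ΔQ / %ΔP = (5650/26155) / (-3.9/24.75) = -1.3708…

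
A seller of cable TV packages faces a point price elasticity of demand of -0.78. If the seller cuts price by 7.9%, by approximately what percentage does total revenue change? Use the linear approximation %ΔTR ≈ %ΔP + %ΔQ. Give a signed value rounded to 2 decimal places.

-1.74%

%ΔQ ≈ Ed × %ΔP = (-0.78) × (-7.9%) = +6.1620%
%ΔTR ≈ %ΔP + %ΔQ = (-7.9%) + (+6.1620%) = -1.7380%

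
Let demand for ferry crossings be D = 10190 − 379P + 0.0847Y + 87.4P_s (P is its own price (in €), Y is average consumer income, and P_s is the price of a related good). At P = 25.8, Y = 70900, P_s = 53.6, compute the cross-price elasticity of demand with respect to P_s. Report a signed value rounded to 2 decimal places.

0.42

At the given values, D = 10190 − 379(25.8) + 0.0847(70900) + 87.4(53.6) = 11101.67.
∂D/∂P_s = 87.4.
E = (87.4) × (53.6/11101.67) = 0.4219…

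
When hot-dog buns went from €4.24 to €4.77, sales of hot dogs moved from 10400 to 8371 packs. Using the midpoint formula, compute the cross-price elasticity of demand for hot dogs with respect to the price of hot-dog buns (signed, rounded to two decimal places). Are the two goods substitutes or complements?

-1.84; complements

%ΔQ_{hot dogs} = (8371 − 10400)/avg = -2029/9385.5 = -0.216184…
%ΔP_{hot-dog buns} = (4.77 − 4.24)/avg = 0.53/4.505 = 0.117647…
E_cross = (-2029/9385.5) / (0.53/4.505) = -1.8375…
E_cross < 0 ⇒ the goods are complements.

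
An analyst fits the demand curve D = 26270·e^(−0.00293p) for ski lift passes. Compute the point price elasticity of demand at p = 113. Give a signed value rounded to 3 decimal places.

dD/dp = −0.00293·D = -55.2761. At p = 113, D = 18865.6.
Ed = (dD/dp)·(p/D) = (-55.2761) × (113/18865.6) = -0.33109

-0.331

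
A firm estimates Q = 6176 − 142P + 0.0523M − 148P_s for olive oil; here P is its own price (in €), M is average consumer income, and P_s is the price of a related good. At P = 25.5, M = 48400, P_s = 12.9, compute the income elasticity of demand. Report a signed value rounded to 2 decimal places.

0.80

At the given values, Q = 6176 − 142(25.5) + 0.0523(48400) − 148(12.9) = 3177.12.
∂Q/∂M = 0.0523.
E = (0.0523) × (48400/3177.12) = 0.7967…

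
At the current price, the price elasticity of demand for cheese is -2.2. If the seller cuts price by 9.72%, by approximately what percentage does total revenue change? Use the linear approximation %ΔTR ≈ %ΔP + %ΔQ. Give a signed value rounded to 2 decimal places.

+11.66%

%ΔQ ≈ Ed × %ΔP = (-2.2) × (-9.72%) = +21.3840%
%ΔTR ≈ %ΔP + %ΔQ = (-9.72%) + (+21.3840%) = +11.6640%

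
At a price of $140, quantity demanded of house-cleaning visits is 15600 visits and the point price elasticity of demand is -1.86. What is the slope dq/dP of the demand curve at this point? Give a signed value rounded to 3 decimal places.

Ed = (dq/dP)·(P/q) ⇒ dq/dP = Ed·q/P = (-1.86)·15600/140 = -207.25714…

-207.257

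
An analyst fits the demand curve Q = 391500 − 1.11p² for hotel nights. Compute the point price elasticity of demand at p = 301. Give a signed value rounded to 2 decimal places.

-0.69

dQ/dp = −2·1.11·p = -668.22. At p = 301, Q = 290932.89.
Ed = (dQ/dp)·(p/Q) = (-668.22) × (301/290932.89) = -0.6913…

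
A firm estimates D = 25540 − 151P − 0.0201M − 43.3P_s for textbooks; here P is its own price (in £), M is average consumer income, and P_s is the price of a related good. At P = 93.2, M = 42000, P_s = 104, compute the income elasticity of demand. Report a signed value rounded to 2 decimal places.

-0.14

At the given values, D = 25540 − 151(93.2) − 0.0201(42000) − 43.3(104) = 6119.4.
∂D/∂M = -0.0201.
E = (-0.0201) × (42000/6119.4) = -0.1379…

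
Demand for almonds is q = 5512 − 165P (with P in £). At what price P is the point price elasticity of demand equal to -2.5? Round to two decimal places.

Ed = −165P/(5512 − 165P). Set this equal to -2.5:
165P = 2.5·(5512 − 165P) ⇒ 165P(1 + 2.5) = 2.5·5512
P = 2.5·5512 / (165·3.5) = 23.8614…

23.86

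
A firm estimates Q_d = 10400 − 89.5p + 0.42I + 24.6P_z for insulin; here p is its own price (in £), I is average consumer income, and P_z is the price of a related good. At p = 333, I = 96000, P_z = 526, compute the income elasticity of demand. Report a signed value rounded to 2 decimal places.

1.19

At the given values, Q_d = 10400 − 89.5(333) + 0.42(96000) + 24.6(526) = 33856.1.
∂Q_d/∂I = 0.42.
E = (0.42) × (96000/33856.1) = 1.1909…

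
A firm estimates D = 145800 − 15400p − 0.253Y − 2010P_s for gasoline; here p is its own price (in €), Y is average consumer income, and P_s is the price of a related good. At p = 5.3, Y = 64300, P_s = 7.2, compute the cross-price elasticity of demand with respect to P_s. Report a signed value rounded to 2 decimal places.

At the given values, D = 145800 − 15400(5.3) − 0.253(64300) − 2010(7.2) = 33440.1.
∂D/∂P_s = -2010.
E = (-2010) × (7.2/33440.1) = -0.4327…

-0.43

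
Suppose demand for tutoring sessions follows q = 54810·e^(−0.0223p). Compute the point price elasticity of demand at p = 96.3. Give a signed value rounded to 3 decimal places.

dq/dp = −0.0223·q = -142.732. At p = 96.3, q = 6400.54.
Ed = (dq/dp)·(p/q) = (-142.732) × (96.3/6400.54) = -2.14749

-2.147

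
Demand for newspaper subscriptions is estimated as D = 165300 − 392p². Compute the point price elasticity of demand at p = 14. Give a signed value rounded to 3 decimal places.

-1.737

dD/dp = −2·392·p = -10976. At p = 14, D = 88468.
Ed = (dD/dp)·(p/D) = (-10976) × (14/88468) = -1.73694…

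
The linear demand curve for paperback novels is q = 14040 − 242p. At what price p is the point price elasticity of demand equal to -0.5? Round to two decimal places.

Ed = −242p/(14040 − 242p). Set this equal to -0.5:
242p = 0.5·(14040 − 242p) ⇒ 242p(1 + 0.5) = 0.5·14040
p = 0.5·14040 / (242·1.5) = 19.3388…

19.34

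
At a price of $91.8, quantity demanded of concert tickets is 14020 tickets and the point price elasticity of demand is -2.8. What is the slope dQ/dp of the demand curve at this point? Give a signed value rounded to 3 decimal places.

Ed = (dQ/dp)·(p/Q) ⇒ dQ/dp = Ed·Q/p = (-2.8)·14020/91.8 = -427.62527…

-427.625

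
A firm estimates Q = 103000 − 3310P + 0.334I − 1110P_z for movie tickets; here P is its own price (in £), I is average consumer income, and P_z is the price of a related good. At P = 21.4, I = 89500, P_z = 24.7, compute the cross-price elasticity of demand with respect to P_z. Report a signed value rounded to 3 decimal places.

At the given values, Q = 103000 − 3310(21.4) + 0.334(89500) − 1110(24.7) = 34642.
∂Q/∂P_z = -1110.
E = (-1110) × (24.7/34642) = -0.79143…

-0.791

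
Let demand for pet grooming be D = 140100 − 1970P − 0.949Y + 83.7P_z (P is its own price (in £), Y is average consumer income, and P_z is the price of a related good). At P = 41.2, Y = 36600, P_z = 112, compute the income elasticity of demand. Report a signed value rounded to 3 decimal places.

At the given values, D = 140100 − 1970(41.2) − 0.949(36600) + 83.7(112) = 33577.
∂D/∂Y = -0.949.
E = (-0.949) × (36600/33577) = -1.03444…

-1.034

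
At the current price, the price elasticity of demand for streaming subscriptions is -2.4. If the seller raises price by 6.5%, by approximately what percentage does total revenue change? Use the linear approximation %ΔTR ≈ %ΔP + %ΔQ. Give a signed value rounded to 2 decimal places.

-9.10%

%ΔQ ≈ Ed × %ΔP = (-2.4) × (+6.5%) = -15.6000%
%ΔTR ≈ %ΔP + %ΔQ = (+6.5%) + (-15.6000%) = -9.1000%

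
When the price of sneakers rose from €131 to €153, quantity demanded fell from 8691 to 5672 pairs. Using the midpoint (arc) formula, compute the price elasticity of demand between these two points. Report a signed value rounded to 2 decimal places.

%ΔQ = (5672 − 8691) / [(8691 + 5672)/2] = -3019/7181.5 = -0.420385…
%ΔP = (153 − 131) / [(131 + 153)/2] = 22/142 = 0.154929…
Arc Ed = %ΔQ / %ΔP = (-3019/7181.5) / (22/142) = -2.7133…

-2.71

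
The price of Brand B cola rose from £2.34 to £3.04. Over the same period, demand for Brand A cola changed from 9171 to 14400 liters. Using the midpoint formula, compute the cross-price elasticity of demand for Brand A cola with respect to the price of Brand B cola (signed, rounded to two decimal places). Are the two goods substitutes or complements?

1.71; substitutes

%ΔQ_{Brand A cola} = (14400 − 9171)/avg = 5229/11785.5 = 0.443680…
%ΔP_{Brand B cola} = (3.04 − 2.34)/avg = 0.7/2.69 = 0.260223…
E_cross = (5229/11785.5) / (0.7/2.69) = 1.7050…
E_cross > 0 ⇒ the goods are substitutes.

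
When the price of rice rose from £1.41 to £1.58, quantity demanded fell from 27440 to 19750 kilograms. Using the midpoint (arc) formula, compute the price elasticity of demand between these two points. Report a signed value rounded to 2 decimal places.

-2.87

%ΔQ = (19750 − 27440) / [(27440 + 19750)/2] = -7690/23595 = -0.325916…
%ΔP = (1.58 − 1.41) / [(1.41 + 1.58)/2] = 0.17/1.495 = 0.113712…
Arc Ed = %ΔQ / %ΔP = (-7690/23595) / (0.17/1.495) = -2.8661…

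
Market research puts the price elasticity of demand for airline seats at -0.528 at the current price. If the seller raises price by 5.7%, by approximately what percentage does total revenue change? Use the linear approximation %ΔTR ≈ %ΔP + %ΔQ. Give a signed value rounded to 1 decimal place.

%ΔQ ≈ Ed × %ΔP = (-0.528) × (+5.7%) = -3.0096%
%ΔTR ≈ %ΔP + %ΔQ = (+5.7%) + (-3.0096%) = +2.6904%

+2.7%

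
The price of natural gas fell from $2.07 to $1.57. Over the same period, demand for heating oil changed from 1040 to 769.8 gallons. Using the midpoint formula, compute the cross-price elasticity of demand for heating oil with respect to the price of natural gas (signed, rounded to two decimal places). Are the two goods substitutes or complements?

1.09; substitutes

%ΔQ_{heating oil} = (769.8 − 1040)/avg = -270.2/904.9 = -0.298596…
%ΔP_{natural gas} = (1.57 − 2.07)/avg = -0.5/1.82 = -0.274725…
E_cross = (-270.2/904.9) / (-0.5/1.82) = 1.0868…
E_cross > 0 ⇒ the goods are substitutes.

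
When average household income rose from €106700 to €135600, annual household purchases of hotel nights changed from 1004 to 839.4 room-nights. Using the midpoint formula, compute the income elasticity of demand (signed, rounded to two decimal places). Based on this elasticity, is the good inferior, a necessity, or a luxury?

-0.75; inferior

%ΔQ = (839.4 − 1004)/[( 1004 + 839.4)/2] = -164.6/921.7 = -0.178583…
%ΔIncome = (135600 − 106700)/[( 106700 + 135600)/2] = 28900/121150 = 0.238547…
E_income = (-164.6/921.7) / (28900/121150) = -0.7486…
E_income < 0 ⇒ inferior good.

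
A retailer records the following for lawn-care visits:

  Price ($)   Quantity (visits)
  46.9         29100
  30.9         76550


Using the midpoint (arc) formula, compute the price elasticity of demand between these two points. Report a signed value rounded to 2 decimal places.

-2.18

%ΔQ = (76550 − 29100) / [(29100 + 76550)/2] = 47450/52825 = 0.898248…
%ΔP = (30.9 − 46.9) / [(46.9 + 30.9)/2] = -16/38.9 = -0.411311…
Arc Ed = %ΔQ / %ΔP = (47450/52825) / (-16/38.9) = -2.1838…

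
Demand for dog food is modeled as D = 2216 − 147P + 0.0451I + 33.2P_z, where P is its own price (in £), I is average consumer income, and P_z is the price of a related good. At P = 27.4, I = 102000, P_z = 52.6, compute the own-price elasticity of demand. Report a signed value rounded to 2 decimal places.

-0.89

At the given values, D = 2216 − 147(27.4) + 0.0451(102000) + 33.2(52.6) = 4534.72.
∂D/∂P = −147.
E = (-147) × (27.4/4534.72) = -0.8882…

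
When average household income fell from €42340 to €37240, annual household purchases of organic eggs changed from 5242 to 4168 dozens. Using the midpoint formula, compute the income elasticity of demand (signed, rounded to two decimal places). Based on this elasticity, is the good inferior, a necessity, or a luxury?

1.78; luxury

%ΔQ = (4168 − 5242)/[( 5242 + 4168)/2] = -1074/4705 = -0.228267…
%ΔIncome = (37240 − 42340)/[( 42340 + 37240)/2] = -5100/39790 = -0.128172…
E_income = (-1074/4705) / (-5100/39790) = 1.7809…
E_income > 1 ⇒ normal good, luxury.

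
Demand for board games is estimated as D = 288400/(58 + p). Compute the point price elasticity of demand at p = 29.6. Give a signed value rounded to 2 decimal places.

dD/dp = −288400/(58 + p)² = -37.5826. At p = 29.6, D = 3292.24.
Ed = (dD/dp)·(p/D) = (-37.5826) × (29.6/3292.24) = -0.3378…

-0.34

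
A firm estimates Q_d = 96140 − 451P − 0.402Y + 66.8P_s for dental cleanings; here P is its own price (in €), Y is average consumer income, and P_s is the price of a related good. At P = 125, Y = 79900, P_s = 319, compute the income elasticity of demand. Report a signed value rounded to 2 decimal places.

-1.11

At the given values, Q_d = 96140 − 451(125) − 0.402(79900) + 66.8(319) = 28954.4.
∂Q_d/∂Y = -0.402.
E = (-0.402) × (79900/28954.4) = -1.1093…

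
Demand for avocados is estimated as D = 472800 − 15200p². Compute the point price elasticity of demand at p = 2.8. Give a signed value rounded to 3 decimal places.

-0.674

dD/dp = −2·15200·p = -85120. At p = 2.8, D = 353632.
Ed = (dD/dp)·(p/D) = (-85120) × (2.8/353632) = -0.67396…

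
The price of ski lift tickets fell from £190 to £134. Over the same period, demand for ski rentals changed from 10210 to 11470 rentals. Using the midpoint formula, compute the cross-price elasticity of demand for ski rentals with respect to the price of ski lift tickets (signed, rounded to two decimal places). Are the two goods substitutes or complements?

%ΔQ_{ski rentals} = (11470 − 10210)/avg = 1260/10840 = 0.116236…
%ΔP_{ski lift tickets} = (134 − 190)/avg = -56/162 = -0.345679…
E_cross = (1260/10840) / (-56/162) = -0.3362…
E_cross < 0 ⇒ the goods are complements.

-0.34; complements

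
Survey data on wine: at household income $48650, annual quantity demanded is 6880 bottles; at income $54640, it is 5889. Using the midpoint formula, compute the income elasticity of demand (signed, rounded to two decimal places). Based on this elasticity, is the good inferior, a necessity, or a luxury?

-1.34; inferior

%ΔQ = (5889 − 6880)/[( 6880 + 5889)/2] = -991/6384.5 = -0.155219…
%ΔIncome = (54640 − 48650)/[( 48650 + 54640)/2] = 5990/51645 = 0.115984…
E_income = (-991/6384.5) / (5990/51645) = -1.3382…
E_income < 0 ⇒ inferior good.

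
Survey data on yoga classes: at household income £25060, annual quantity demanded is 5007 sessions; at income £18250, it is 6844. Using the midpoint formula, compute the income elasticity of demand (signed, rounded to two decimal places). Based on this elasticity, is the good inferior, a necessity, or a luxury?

-0.99; inferior

%ΔQ = (6844 − 5007)/[( 5007 + 6844)/2] = 1837/5925.5 = 0.310016…
%ΔIncome = (18250 − 25060)/[( 25060 + 18250)/2] = -6810/21655 = -0.314477…
E_income = (1837/5925.5) / (-6810/21655) = -0.9858…
E_income < 0 ⇒ inferior good.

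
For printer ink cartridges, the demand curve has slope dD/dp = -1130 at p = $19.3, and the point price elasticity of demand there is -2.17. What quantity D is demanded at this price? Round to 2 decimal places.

10050.23

Ed = (dD/dp)·(p/D) ⇒ D = (dD/dp)·p/Ed = (-1130)·19.3/(-2.17) = 10050.2304…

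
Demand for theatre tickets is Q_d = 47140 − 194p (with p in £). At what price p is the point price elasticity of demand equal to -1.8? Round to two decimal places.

Ed = −194p/(47140 − 194p). Set this equal to -1.8:
194p = 1.8·(47140 − 194p) ⇒ 194p(1 + 1.8) = 1.8·47140
p = 1.8·47140 / (194·2.8) = 156.2076…

156.21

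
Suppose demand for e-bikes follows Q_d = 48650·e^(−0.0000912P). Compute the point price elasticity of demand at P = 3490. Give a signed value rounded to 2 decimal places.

-0.32

dQ_d/dP = −0.0000912·Q_d = -3.22736. At P = 3490, Q_d = 35387.7.
Ed = (dQ_d/dP)·(P/Q_d) = (-3.22736) × (3490/35387.7) = -0.3182…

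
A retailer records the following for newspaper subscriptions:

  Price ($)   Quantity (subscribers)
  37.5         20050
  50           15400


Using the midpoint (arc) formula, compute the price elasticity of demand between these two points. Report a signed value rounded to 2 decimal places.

-0.92

%ΔQ = (15400 − 20050) / [(20050 + 15400)/2] = -4650/17725 = -0.262341…
%ΔP = (50 − 37.5) / [(37.5 + 50)/2] = 12.5/43.75 = 0.285714…
Arc Ed = %ΔQ / %ΔP = (-4650/17725) / (12.5/43.75) = -0.9181…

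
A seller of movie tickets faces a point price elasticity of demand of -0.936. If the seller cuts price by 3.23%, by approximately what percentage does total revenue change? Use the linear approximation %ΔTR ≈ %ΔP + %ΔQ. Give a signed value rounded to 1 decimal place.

-0.2%

%ΔQ ≈ Ed × %ΔP = (-0.936) × (-3.23%) = +3.0233%
%ΔTR ≈ %ΔP + %ΔQ = (-3.23%) + (+3.0233%) = -0.2067%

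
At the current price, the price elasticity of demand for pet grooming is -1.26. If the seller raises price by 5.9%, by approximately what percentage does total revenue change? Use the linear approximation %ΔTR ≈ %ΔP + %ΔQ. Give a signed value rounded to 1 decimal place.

-1.5%

%ΔQ ≈ Ed × %ΔP = (-1.26) × (+5.9%) = -7.4340%
%ΔTR ≈ %ΔP + %ΔQ = (+5.9%) + (-7.4340%) = -1.5340%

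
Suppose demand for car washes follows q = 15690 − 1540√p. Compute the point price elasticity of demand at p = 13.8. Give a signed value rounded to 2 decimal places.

-0.29

dq/dp = −1540/(2√p) = -207.277. At p = 13.8, q = 9969.15.
Ed = (dq/dp)·(p/q) = (-207.277) × (13.8/9969.15) = -0.2869…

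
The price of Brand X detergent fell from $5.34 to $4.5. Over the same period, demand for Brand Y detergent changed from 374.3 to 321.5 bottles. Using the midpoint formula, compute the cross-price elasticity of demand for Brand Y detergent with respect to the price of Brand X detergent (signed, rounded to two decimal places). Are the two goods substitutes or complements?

0.89; substitutes

%ΔQ_{Brand Y detergent} = (321.5 − 374.3)/avg = -52.8/347.9 = -0.151767…
%ΔP_{Brand X detergent} = (4.5 − 5.34)/avg = -0.84/4.92 = -0.170731…
E_cross = (-52.8/347.9) / (-0.84/4.92) = 0.8889…
E_cross > 0 ⇒ the goods are substitutes.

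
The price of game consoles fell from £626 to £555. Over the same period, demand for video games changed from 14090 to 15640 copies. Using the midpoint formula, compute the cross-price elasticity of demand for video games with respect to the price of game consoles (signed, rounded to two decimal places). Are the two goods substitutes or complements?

%ΔQ_{video games} = (15640 − 14090)/avg = 1550/14865 = 0.104271…
%ΔP_{game consoles} = (555 − 626)/avg = -71/590.5 = -0.120237…
E_cross = (1550/14865) / (-71/590.5) = -0.8672…
E_cross < 0 ⇒ the goods are complements.

-0.87; complements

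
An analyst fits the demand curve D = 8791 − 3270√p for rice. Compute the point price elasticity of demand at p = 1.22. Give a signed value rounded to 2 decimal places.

-0.35

dD/dp = −3270/(2√p) = -1480.26. At p = 1.22, D = 5179.17.
Ed = (dD/dp)·(p/D) = (-1480.26) × (1.22/5179.17) = -0.3486…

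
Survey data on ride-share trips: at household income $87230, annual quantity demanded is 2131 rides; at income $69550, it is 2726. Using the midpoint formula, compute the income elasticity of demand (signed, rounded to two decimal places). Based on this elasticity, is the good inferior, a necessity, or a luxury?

%ΔQ = (2726 − 2131)/[( 2131 + 2726)/2] = 595/2428.5 = 0.245007…
%ΔIncome = (69550 − 87230)/[( 87230 + 69550)/2] = -17680/78390 = -0.225538…
E_income = (595/2428.5) / (-17680/78390) = -1.0863…
E_income < 0 ⇒ inferior good.

-1.09; inferior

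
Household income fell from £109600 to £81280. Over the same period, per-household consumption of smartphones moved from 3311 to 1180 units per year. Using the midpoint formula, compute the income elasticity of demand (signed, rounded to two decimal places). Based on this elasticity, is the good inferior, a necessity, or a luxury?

%ΔQ = (1180 − 3311)/[( 3311 + 1180)/2] = -2131/2245.5 = -0.949009…
%ΔIncome = (81280 − 109600)/[( 109600 + 81280)/2] = -28320/95440 = -0.296730…
E_income = (-2131/2245.5) / (-28320/95440) = 3.1982…
E_income > 1 ⇒ normal good, luxury.

3.20; luxury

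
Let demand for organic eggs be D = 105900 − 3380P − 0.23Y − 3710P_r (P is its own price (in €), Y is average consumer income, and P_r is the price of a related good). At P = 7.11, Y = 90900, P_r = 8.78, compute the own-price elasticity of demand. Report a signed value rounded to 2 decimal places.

At the given values, D = 105900 − 3380(7.11) − 0.23(90900) − 3710(8.78) = 28387.4.
∂D/∂P = −3380.
E = (-3380) × (7.11/28387.4) = -0.8465…

-0.85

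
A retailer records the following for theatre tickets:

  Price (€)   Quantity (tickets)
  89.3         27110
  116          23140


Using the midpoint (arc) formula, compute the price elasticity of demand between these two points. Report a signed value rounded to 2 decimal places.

-0.61

%ΔQ = (23140 − 27110) / [(27110 + 23140)/2] = -3970/25125 = -0.158009…
%ΔP = (116 − 89.3) / [(89.3 + 116)/2] = 26.7/102.65 = 0.260107…
Arc Ed = %ΔQ / %ΔP = (-3970/25125) / (26.7/102.65) = -0.6074…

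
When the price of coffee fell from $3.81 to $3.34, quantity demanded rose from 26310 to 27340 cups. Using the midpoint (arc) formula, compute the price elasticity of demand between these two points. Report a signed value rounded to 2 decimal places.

-0.29

%ΔQ = (27340 − 26310) / [(26310 + 27340)/2] = 1030/26825 = 0.038397…
%ΔP = (3.34 − 3.81) / [(3.81 + 3.34)/2] = -0.47/3.575 = -0.131468…
Arc Ed = %ΔQ / %ΔP = (1030/26825) / (-0.47/3.575) = -0.2920…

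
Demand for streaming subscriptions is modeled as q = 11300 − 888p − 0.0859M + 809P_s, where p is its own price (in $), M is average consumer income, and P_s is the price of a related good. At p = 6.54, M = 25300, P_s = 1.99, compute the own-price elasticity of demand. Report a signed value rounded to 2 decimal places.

-1.18

At the given values, q = 11300 − 888(6.54) − 0.0859(25300) + 809(1.99) = 4929.12.
∂q/∂p = −888.
E = (-888) × (6.54/4929.12) = -1.1782…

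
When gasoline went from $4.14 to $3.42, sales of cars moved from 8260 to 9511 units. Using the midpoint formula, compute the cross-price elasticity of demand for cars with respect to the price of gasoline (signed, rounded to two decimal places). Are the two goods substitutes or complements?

-0.74; complements

%ΔQ_{cars} = (9511 − 8260)/avg = 1251/8885.5 = 0.140791…
%ΔP_{gasoline} = (3.42 − 4.14)/avg = -0.72/3.78 = -0.190476…
E_cross = (1251/8885.5) / (-0.72/3.78) = -0.7391…
E_cross < 0 ⇒ the goods are complements.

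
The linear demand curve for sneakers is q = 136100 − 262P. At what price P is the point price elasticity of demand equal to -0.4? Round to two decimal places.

148.42

Ed = −262P/(136100 − 262P). Set this equal to -0.4:
262P = 0.4·(136100 − 262P) ⇒ 262P(1 + 0.4) = 0.4·136100
P = 0.4·136100 / (262·1.4) = 148.4187…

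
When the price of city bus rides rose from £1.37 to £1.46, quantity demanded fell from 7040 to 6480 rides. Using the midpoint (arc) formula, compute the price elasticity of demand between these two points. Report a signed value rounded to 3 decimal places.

%ΔQ = (6480 − 7040) / [(7040 + 6480)/2] = -560/6760 = -0.082840…
%ΔP = (1.46 − 1.37) / [(1.37 + 1.46)/2] = 0.09/1.415 = 0.063604…
Arc Ed = %ΔQ / %ΔP = (-560/6760) / (0.09/1.415) = -1.30243…

-1.302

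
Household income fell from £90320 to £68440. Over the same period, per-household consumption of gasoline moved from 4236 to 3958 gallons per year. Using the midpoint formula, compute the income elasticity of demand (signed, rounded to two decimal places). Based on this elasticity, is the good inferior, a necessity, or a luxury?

%ΔQ = (3958 − 4236)/[( 4236 + 3958)/2] = -278/4097 = -0.067854…
%ΔIncome = (68440 − 90320)/[( 90320 + 68440)/2] = -21880/79380 = -0.275636…
E_income = (-278/4097) / (-21880/79380) = 0.2461…
0 < E_income < 1 ⇒ normal good, necessity.

0.25; necessity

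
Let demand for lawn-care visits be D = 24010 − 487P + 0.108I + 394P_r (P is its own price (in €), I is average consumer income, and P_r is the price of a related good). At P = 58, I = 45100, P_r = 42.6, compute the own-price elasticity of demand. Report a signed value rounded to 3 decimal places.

-1.622

At the given values, D = 24010 − 487(58) + 0.108(45100) + 394(42.6) = 17419.2.
∂D/∂P = −487.
E = (-487) × (58/17419.2) = -1.62154…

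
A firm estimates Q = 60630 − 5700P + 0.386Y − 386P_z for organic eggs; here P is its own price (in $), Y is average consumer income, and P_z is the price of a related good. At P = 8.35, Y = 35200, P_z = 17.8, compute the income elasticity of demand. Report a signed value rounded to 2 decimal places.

0.69

At the given values, Q = 60630 − 5700(8.35) + 0.386(35200) − 386(17.8) = 19751.4.
∂Q/∂Y = 0.386.
E = (0.386) × (35200/19751.4) = 0.6879…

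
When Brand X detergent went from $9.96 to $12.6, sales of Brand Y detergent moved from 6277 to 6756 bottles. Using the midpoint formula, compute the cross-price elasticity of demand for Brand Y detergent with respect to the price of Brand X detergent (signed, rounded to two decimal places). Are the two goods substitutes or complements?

%ΔQ_{Brand Y detergent} = (6756 − 6277)/avg = 479/6516.5 = 0.073505…
%ΔP_{Brand X detergent} = (12.6 − 9.96)/avg = 2.64/11.28 = 0.234042…
E_cross = (479/6516.5) / (2.64/11.28) = 0.3140…
E_cross > 0 ⇒ the goods are substitutes.

0.31; substitutes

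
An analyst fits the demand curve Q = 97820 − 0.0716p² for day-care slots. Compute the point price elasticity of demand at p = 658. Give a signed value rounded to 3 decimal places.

dQ/dp = −2·0.0716·p = -94.2256. At p = 658, Q = 66819.7776.
Ed = (dQ/dp)·(p/Q) = (-94.2256) × (658/66819.7776) = -0.92787…

-0.928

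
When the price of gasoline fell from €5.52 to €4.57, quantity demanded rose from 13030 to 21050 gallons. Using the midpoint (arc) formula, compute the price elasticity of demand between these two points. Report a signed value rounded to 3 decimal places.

-2.499

%ΔQ = (21050 − 13030) / [(13030 + 21050)/2] = 8020/17040 = 0.470657…
%ΔP = (4.57 − 5.52) / [(5.52 + 4.57)/2] = -0.95/5.045 = -0.188305…
Arc Ed = %ΔQ / %ΔP = (8020/17040) / (-0.95/5.045) = -2.49943…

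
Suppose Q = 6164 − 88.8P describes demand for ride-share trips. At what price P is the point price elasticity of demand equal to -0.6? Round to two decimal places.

Ed = −88.8P/(6164 − 88.8P). Set this equal to -0.6:
88.8P = 0.6·(6164 − 88.8P) ⇒ 88.8P(1 + 0.6) = 0.6·6164
P = 0.6·6164 / (88.8·1.6) = 26.0304…

26.03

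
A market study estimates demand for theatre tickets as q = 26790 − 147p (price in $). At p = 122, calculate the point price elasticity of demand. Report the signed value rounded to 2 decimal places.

-2.03

dq/dp = −147. At p = 122, q = 26790 − 147(122) = 8856.
Ed = (dq/dp)·(p/q) = −147 × (122/8856) = -2.0250…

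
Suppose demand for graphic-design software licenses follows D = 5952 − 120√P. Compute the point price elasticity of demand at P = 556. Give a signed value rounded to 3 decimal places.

-0.453

dD/dP = −120/(2√P) = -2.54457. At P = 556, D = 3122.44.
Ed = (dD/dP)·(P/D) = (-2.54457) × (556/3122.44) = -0.45310…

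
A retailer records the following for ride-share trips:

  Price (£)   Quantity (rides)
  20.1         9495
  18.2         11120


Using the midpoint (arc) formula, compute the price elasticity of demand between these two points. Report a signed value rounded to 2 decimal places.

%ΔQ = (11120 − 9495) / [(9495 + 11120)/2] = 1625/10307.5 = 0.157652…
%ΔP = (18.2 − 20.1) / [(20.1 + 18.2)/2] = -1.9/19.15 = -0.099216…
Arc Ed = %ΔQ / %ΔP = (1625/10307.5) / (-1.9/19.15) = -1.5889…

-1.59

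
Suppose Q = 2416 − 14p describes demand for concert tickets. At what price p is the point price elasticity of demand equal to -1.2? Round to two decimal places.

94.13

Ed = −14p/(2416 − 14p). Set this equal to -1.2:
14p = 1.2·(2416 − 14p) ⇒ 14p(1 + 1.2) = 1.2·2416
p = 1.2·2416 / (14·2.2) = 94.1298…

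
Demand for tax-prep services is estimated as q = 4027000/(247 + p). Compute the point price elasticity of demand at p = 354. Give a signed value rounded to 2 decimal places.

-0.59

dq/dp = −4027000/(247 + p)² = -11.1489. At p = 354, q = 6700.5.
Ed = (dq/dp)·(p/q) = (-11.1489) × (354/6700.5) = -0.5890…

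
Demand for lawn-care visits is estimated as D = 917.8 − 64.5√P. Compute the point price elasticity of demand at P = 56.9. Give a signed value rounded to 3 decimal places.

-0.564

dD/dP = −64.5/(2√P) = -4.27537. At P = 56.9, D = 431.263.
Ed = (dD/dP)·(P/D) = (-4.27537) × (56.9/431.263) = -0.56408…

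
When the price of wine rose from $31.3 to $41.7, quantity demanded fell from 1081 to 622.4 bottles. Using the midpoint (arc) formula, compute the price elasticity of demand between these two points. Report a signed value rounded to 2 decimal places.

-1.89

%ΔQ = (622.4 − 1081) / [(1081 + 622.4)/2] = -458.6/851.7 = -0.538452…
%ΔP = (41.7 − 31.3) / [(31.3 + 41.7)/2] = 10.4/36.5 = 0.284931…
Arc Ed = %ΔQ / %ΔP = (-458.6/851.7) / (10.4/36.5) = -1.8897…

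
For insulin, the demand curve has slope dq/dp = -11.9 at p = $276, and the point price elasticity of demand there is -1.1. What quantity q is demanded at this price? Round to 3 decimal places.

Ed = (dq/dp)·(p/q) ⇒ q = (dq/dp)·p/Ed = (-11.9)·276/(-1.1) = 2985.81818…

2985.818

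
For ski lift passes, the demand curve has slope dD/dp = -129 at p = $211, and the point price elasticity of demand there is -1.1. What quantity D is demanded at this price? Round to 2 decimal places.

24744.55

Ed = (dD/dp)·(p/D) ⇒ D = (dD/dp)·p/Ed = (-129)·211/(-1.1) = 24744.5454…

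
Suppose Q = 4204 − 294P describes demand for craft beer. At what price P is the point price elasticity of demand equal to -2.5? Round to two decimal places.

10.21

Ed = −294P/(4204 − 294P). Set this equal to -2.5:
294P = 2.5·(4204 − 294P) ⇒ 294P(1 + 2.5) = 2.5·4204
P = 2.5·4204 / (294·3.5) = 10.2137…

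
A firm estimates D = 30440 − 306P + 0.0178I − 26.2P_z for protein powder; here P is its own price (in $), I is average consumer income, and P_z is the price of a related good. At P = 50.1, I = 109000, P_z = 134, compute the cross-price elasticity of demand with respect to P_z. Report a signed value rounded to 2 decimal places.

At the given values, D = 30440 − 306(50.1) + 0.0178(109000) − 26.2(134) = 13538.8.
∂D/∂P_z = -26.2.
E = (-26.2) × (134/13538.8) = -0.2593…

-0.26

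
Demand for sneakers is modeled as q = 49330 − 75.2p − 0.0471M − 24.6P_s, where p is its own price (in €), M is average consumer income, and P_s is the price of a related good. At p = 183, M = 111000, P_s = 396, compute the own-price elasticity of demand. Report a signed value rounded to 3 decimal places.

-0.668

At the given values, q = 49330 − 75.2(183) − 0.0471(111000) − 24.6(396) = 20598.7.
∂q/∂p = −75.2.
E = (-75.2) × (183/20598.7) = -0.66808…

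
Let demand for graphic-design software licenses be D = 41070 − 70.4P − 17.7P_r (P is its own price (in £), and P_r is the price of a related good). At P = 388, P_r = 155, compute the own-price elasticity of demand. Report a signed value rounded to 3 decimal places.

-2.481

At the given values, D = 41070 − 70.4(388) − 17.7(155) = 11011.3.
∂D/∂P = −70.4.
E = (-70.4) × (388/11011.3) = -2.48065…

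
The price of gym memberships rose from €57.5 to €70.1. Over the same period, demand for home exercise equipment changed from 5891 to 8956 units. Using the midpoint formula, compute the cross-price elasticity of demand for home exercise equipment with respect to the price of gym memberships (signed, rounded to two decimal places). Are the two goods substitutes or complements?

%ΔQ_{home exercise equipment} = (8956 − 5891)/avg = 3065/7423.5 = 0.412878…
%ΔP_{gym memberships} = (70.1 − 57.5)/avg = 12.6/63.8 = 0.197492…
E_cross = (3065/7423.5) / (12.6/63.8) = 2.0906…
E_cross > 0 ⇒ the goods are substitutes.

2.09; substitutes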